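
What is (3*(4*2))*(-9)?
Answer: -216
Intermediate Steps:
(3*(4*2))*(-9) = (3*8)*(-9) = 24*(-9) = -216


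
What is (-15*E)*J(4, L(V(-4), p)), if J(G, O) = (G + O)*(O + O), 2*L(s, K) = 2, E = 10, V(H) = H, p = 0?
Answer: -1500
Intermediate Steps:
L(s, K) = 1 (L(s, K) = (1/2)*2 = 1)
J(G, O) = 2*O*(G + O) (J(G, O) = (G + O)*(2*O) = 2*O*(G + O))
(-15*E)*J(4, L(V(-4), p)) = (-15*10)*(2*1*(4 + 1)) = -300*5 = -150*10 = -1500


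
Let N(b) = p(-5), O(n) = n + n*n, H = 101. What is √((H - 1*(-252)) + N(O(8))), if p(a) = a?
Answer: 2*√87 ≈ 18.655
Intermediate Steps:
O(n) = n + n²
N(b) = -5
√((H - 1*(-252)) + N(O(8))) = √((101 - 1*(-252)) - 5) = √((101 + 252) - 5) = √(353 - 5) = √348 = 2*√87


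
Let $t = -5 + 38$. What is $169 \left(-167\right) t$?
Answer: $-931359$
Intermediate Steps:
$t = 33$
$169 \left(-167\right) t = 169 \left(-167\right) 33 = \left(-28223\right) 33 = -931359$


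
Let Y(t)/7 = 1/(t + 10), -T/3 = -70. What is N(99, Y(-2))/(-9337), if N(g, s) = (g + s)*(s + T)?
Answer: -1347913/597568 ≈ -2.2557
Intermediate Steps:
T = 210 (T = -3*(-70) = 210)
Y(t) = 7/(10 + t) (Y(t) = 7/(t + 10) = 7/(10 + t))
N(g, s) = (210 + s)*(g + s) (N(g, s) = (g + s)*(s + 210) = (g + s)*(210 + s) = (210 + s)*(g + s))
N(99, Y(-2))/(-9337) = ((7/(10 - 2))² + 210*99 + 210*(7/(10 - 2)) + 99*(7/(10 - 2)))/(-9337) = ((7/8)² + 20790 + 210*(7/8) + 99*(7/8))*(-1/9337) = (49/64 + 20790 + 735/4 + 693/8)*(-1/9337) = (1347913/64)*(-1/9337) = -1347913/597568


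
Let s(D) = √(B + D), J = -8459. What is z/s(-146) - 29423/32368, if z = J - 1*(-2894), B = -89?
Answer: -29423/32368 + 1113*I*√235/47 ≈ -0.90901 + 363.02*I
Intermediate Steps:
z = -5565 (z = -8459 - 1*(-2894) = -8459 + 2894 = -5565)
s(D) = √(-89 + D)
z/s(-146) - 29423/32368 = -5565/√(-89 - 146) - 29423/32368 = -5565*(-I*√235/235) - 29423*1/32368 = -5565*(-I*√235/235) - 29423/32368 = -(-1113)*I*√235/47 - 29423/32368 = 1113*I*√235/47 - 29423/32368 = -29423/32368 + 1113*I*√235/47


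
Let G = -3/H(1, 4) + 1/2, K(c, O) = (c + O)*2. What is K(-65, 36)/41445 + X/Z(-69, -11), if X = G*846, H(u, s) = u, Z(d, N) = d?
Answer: 29217391/953235 ≈ 30.651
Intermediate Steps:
K(c, O) = 2*O + 2*c (K(c, O) = (O + c)*2 = 2*O + 2*c)
G = -5/2 (G = -3/1 + 1/2 = -3*1 + 1*(½) = -3 + ½ = -5/2 ≈ -2.5000)
X = -2115 (X = -5/2*846 = -2115)
K(-65, 36)/41445 + X/Z(-69, -11) = (2*36 + 2*(-65))/41445 - 2115/(-69) = (72 - 130)*(1/41445) - 2115*(-1/69) = -58*1/41445 + 705/23 = -58/41445 + 705/23 = 29217391/953235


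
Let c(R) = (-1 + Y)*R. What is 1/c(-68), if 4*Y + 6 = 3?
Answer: 1/119 ≈ 0.0084034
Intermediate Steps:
Y = -¾ (Y = -3/2 + (¼)*3 = -3/2 + ¾ = -¾ ≈ -0.75000)
c(R) = -7*R/4 (c(R) = (-1 - ¾)*R = -7*R/4)
1/c(-68) = 1/(-7/4*(-68)) = 1/119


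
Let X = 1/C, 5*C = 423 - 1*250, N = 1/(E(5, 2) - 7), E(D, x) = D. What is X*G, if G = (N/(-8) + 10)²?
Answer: 129605/44288 ≈ 2.9264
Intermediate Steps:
N = -½ (N = 1/(5 - 7) = 1/(-2) = -½ ≈ -0.50000)
G = 25921/256 (G = (-½/(-8) + 10)² = (-½*(-⅛) + 10)² = (1/16 + 10)² = (161/16)² = 25921/256 ≈ 101.25)
C = 173/5 (C = (423 - 1*250)/5 = (423 - 250)/5 = (⅕)*173 = 173/5 ≈ 34.600)
X = 5/173 (X = 1/(173/5) = 5/173 ≈ 0.028902)
X*G = (5/173)*(25921/256) = 129605/44288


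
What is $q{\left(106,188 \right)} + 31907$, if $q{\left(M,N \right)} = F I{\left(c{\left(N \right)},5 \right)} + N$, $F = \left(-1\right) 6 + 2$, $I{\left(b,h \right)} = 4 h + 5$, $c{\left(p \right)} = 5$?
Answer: $31995$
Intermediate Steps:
$I{\left(b,h \right)} = 5 + 4 h$
$F = -4$ ($F = -6 + 2 = -4$)
$q{\left(M,N \right)} = -100 + N$ ($q{\left(M,N \right)} = - 4 \left(5 + 4 \cdot 5\right) + N = - 4 \left(5 + 20\right) + N = \left(-4\right) 25 + N = -100 + N$)
$q{\left(106,188 \right)} + 31907 = \left(-100 + 188\right) + 31907 = 88 + 31907 = 31995$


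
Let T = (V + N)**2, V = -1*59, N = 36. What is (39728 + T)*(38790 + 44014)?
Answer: 3333440628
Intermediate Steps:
V = -59
T = 529 (T = (-59 + 36)**2 = (-23)**2 = 529)
(39728 + T)*(38790 + 44014) = (39728 + 529)*(38790 + 44014) = 40257*82804 = 3333440628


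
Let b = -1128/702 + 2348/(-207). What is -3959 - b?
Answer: -1179869/299 ≈ -3946.1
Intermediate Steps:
b = -3872/299 (b = -1128*1/702 + 2348*(-1/207) = -188/117 - 2348/207 = -3872/299 ≈ -12.950)
-3959 - b = -3959 - 1*(-3872/299) = -3959 + 3872/299 = -1179869/299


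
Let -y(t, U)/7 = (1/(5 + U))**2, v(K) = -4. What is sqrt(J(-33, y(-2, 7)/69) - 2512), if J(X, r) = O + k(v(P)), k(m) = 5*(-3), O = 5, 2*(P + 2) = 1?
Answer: I*sqrt(2522) ≈ 50.22*I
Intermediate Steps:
P = -3/2 (P = -2 + (1/2)*1 = -2 + 1/2 = -3/2 ≈ -1.5000)
k(m) = -15
y(t, U) = -7/(5 + U)**2
J(X, r) = -10 (J(X, r) = 5 - 15 = -10)
sqrt(J(-33, y(-2, 7)/69) - 2512) = sqrt(-10 - 2512) = sqrt(-2522) = I*sqrt(2522)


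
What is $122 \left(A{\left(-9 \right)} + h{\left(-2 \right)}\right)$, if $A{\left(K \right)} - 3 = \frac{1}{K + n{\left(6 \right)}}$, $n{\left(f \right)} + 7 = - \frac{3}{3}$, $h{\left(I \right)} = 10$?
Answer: $\frac{26840}{17} \approx 1578.8$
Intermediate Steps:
$n{\left(f \right)} = -8$ ($n{\left(f \right)} = -7 - \frac{3}{3} = -7 - 1 = -8$)
$A{\left(K \right)} = 3 + \frac{1}{-8 + K}$ ($A{\left(K \right)} = 3 + \frac{1}{K - 8} = 3 + \frac{1}{-8 + K}$)
$122 \left(A{\left(-9 \right)} + h{\left(-2 \right)}\right) = 122 \left(\frac{-23 + 3 \left(-9\right)}{-8 - 9} + 10\right) = 122 \left(\frac{-23 - 27}{-17} + 10\right) = 122 \left(\left(- \frac{1}{17}\right) \left(-50\right) + 10\right) = 122 \left(\frac{50}{17} + 10\right) = 122 \cdot \frac{220}{17} = \frac{26840}{17}$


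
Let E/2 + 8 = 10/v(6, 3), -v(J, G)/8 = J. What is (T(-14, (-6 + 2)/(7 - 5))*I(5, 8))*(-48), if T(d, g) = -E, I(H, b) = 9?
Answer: -7092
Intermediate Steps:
v(J, G) = -8*J
E = -197/12 (E = -16 + 2*(10/((-8*6))) = -16 + 2*(10/(-48)) = -16 + 2*(10*(-1/48)) = -16 + 2*(-5/24) = -16 - 5/12 = -197/12 ≈ -16.417)
T(d, g) = 197/12 (T(d, g) = -1*(-197/12) = 197/12)
(T(-14, (-6 + 2)/(7 - 5))*I(5, 8))*(-48) = ((197/12)*9)*(-48) = (591/4)*(-48) = -7092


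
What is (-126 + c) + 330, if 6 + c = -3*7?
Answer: 177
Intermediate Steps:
c = -27 (c = -6 - 3*7 = -6 - 21 = -27)
(-126 + c) + 330 = (-126 - 27) + 330 = -153 + 330 = 177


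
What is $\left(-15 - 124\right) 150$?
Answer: $-20850$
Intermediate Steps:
$\left(-15 - 124\right) 150 = \left(-139\right) 150 = -20850$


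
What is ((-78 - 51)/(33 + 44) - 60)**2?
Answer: 22553001/5929 ≈ 3803.8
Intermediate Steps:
((-78 - 51)/(33 + 44) - 60)**2 = (-129/77 - 60)**2 = (-4749/77)**2 = 22553001/5929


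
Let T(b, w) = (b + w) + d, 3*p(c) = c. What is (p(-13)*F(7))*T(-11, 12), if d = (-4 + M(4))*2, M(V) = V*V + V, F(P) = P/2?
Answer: -1001/2 ≈ -500.50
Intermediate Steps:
F(P) = P/2 (F(P) = P*(1/2) = P/2)
M(V) = V + V**2 (M(V) = V**2 + V = V + V**2)
p(c) = c/3
d = 32 (d = (-4 + 4*(1 + 4))*2 = (-4 + 4*5)*2 = (-4 + 20)*2 = 16*2 = 32)
T(b, w) = 32 + b + w (T(b, w) = (b + w) + 32 = 32 + b + w)
(p(-13)*F(7))*T(-11, 12) = (((1/3)*(-13))*((1/2)*7))*(32 - 11 + 12) = -13/3*7/2*33 = -91/6*33 = -1001/2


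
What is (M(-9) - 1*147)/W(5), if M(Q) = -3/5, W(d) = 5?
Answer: -738/25 ≈ -29.520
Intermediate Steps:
M(Q) = -3/5 (M(Q) = -3*1/5 = -3/5)
(M(-9) - 1*147)/W(5) = (-3/5 - 1*147)/5 = (-3/5 - 147)*(1/5) = -738/5*1/5 = -738/25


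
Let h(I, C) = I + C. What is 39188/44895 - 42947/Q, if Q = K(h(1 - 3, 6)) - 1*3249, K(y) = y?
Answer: 82210825/5827371 ≈ 14.108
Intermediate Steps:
h(I, C) = C + I
Q = -3245 (Q = (6 + (1 - 3)) - 1*3249 = (6 - 2) - 3249 = 4 - 3249 = -3245)
39188/44895 - 42947/Q = 39188/44895 - 42947/(-3245) = 39188*(1/44895) - 42947*(-1/3245) = 39188/44895 + 42947/3245 = 82210825/5827371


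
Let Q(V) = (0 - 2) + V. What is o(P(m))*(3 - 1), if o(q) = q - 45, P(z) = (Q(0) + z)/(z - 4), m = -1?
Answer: -444/5 ≈ -88.800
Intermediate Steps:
Q(V) = -2 + V
P(z) = (-2 + z)/(-4 + z) (P(z) = ((-2 + 0) + z)/(z - 4) = (-2 + z)/(-4 + z))
o(q) = -45 + q
o(P(m))*(3 - 1) = (-45 + (-2 - 1)/(-4 - 1))*(3 - 1) = (-45 - 3/(-5))*2 = (-45 - ⅕*(-3))*2 = (-45 + ⅗)*2 = -222/5*2 = -444/5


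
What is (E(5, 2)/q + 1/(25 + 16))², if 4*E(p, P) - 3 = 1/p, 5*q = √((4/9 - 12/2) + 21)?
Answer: 242203/233659 + 24*√139/5699 ≈ 1.0862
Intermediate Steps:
q = √139/15 (q = √((4/9 - 12/2) + 21)/5 = √((4*(⅑) - 12*½) + 21)/5 = √((4/9 - 6) + 21)/5 = √(-50/9 + 21)/5 = √(139/9)/5 = (√139/3)/5 = √139/15 ≈ 0.78599)
E(p, P) = ¾ + 1/(4*p)
(E(5, 2)/q + 1/(25 + 16))² = (((¼)*(1 + 3*5)/5)/((√139/15)) + 1/(25 + 16))² = (((¼)*(⅕)*(1 + 15))*(15*√139/139) + 1/41)² = (((¼)*(⅕)*16)*(15*√139/139) + 1*(1/41))² = (4*(15*√139/139)/5 + 1/41)² = (12*√139/139 + 1/41)² = (1/41 + 12*√139/139)²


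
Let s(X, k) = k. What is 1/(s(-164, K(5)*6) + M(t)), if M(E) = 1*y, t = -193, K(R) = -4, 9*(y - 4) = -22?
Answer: -9/202 ≈ -0.044554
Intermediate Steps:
y = 14/9 (y = 4 + (⅑)*(-22) = 4 - 22/9 = 14/9 ≈ 1.5556)
M(E) = 14/9 (M(E) = 1*(14/9) = 14/9)
1/(s(-164, K(5)*6) + M(t)) = 1/(-4*6 + 14/9) = 1/(-24 + 14/9) = 1/(-202/9) = -9/202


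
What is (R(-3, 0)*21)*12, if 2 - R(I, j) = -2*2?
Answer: 1512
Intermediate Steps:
R(I, j) = 6 (R(I, j) = 2 - (-2)*2 = 2 - 1*(-4) = 2 + 4 = 6)
(R(-3, 0)*21)*12 = (6*21)*12 = 126*12 = 1512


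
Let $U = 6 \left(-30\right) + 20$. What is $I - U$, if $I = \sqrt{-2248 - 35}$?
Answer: $160 + i \sqrt{2283} \approx 160.0 + 47.781 i$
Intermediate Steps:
$I = i \sqrt{2283}$ ($I = \sqrt{-2283} = i \sqrt{2283} \approx 47.781 i$)
$U = -160$ ($U = -180 + 20 = -160$)
$I - U = i \sqrt{2283} - -160 = i \sqrt{2283} + 160 = 160 + i \sqrt{2283}$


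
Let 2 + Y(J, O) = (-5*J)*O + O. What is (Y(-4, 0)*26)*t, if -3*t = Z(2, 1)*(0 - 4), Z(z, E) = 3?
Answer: -208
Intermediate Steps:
t = 4 (t = -(0 - 4) = -(-4) = -1/3*(-12) = 4)
Y(J, O) = -2 + O - 5*J*O (Y(J, O) = -2 + ((-5*J)*O + O) = -2 + (-5*J*O + O) = -2 + (O - 5*J*O) = -2 + O - 5*J*O)
(Y(-4, 0)*26)*t = ((-2 + 0 - 5*(-4)*0)*26)*4 = ((-2 + 0 + 0)*26)*4 = -2*26*4 = -52*4 = -208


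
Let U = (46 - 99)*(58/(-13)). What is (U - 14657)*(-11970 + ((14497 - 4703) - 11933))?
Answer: 2644971903/13 ≈ 2.0346e+8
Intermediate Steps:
U = 3074/13 (U = -3074*(-1)/13 = -53*(-58/13) = 3074/13 ≈ 236.46)
(U - 14657)*(-11970 + ((14497 - 4703) - 11933)) = (3074/13 - 14657)*(-11970 + ((14497 - 4703) - 11933)) = -187467*(-11970 + (9794 - 11933))/13 = -187467*(-11970 - 2139)/13 = -187467/13*(-14109) = 2644971903/13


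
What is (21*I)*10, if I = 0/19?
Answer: 0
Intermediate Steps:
I = 0 (I = 0*(1/19) = 0)
(21*I)*10 = (21*0)*10 = 0*10 = 0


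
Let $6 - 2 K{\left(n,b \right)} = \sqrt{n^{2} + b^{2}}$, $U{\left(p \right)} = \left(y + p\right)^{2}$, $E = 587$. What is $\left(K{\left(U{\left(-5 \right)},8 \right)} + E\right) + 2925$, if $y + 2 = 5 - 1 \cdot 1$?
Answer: $3515 - \frac{\sqrt{145}}{2} \approx 3509.0$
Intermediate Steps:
$y = 2$ ($y = -2 + \left(5 - 1 \cdot 1\right) = -2 + \left(5 - 1\right) = -2 + 4 = 2$)
$U{\left(p \right)} = \left(2 + p\right)^{2}$
$K{\left(n,b \right)} = 3 - \frac{\sqrt{b^{2} + n^{2}}}{2}$ ($K{\left(n,b \right)} = 3 - \frac{\sqrt{n^{2} + b^{2}}}{2} = 3 - \frac{\sqrt{b^{2} + n^{2}}}{2}$)
$\left(K{\left(U{\left(-5 \right)},8 \right)} + E\right) + 2925 = \left(\left(3 - \frac{\sqrt{8^{2} + \left(\left(2 - 5\right)^{2}\right)^{2}}}{2}\right) + 587\right) + 2925 = \left(\left(3 - \frac{\sqrt{64 + \left(\left(-3\right)^{2}\right)^{2}}}{2}\right) + 587\right) + 2925 = \left(\left(3 - \frac{\sqrt{64 + 9^{2}}}{2}\right) + 587\right) + 2925 = \left(\left(3 - \frac{\sqrt{64 + 81}}{2}\right) + 587\right) + 2925 = \left(\left(3 - \frac{\sqrt{145}}{2}\right) + 587\right) + 2925 = \left(590 - \frac{\sqrt{145}}{2}\right) + 2925 = 3515 - \frac{\sqrt{145}}{2}$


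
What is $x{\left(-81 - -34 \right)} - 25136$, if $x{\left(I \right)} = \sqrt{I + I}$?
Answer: $-25136 + i \sqrt{94} \approx -25136.0 + 9.6954 i$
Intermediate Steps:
$x{\left(I \right)} = \sqrt{2} \sqrt{I}$ ($x{\left(I \right)} = \sqrt{2 I} = \sqrt{2} \sqrt{I}$)
$x{\left(-81 - -34 \right)} - 25136 = \sqrt{2} \sqrt{-81 - -34} - 25136 = \sqrt{2} \sqrt{-81 + 34} - 25136 = \sqrt{2} \sqrt{-47} - 25136 = \sqrt{2} i \sqrt{47} - 25136 = i \sqrt{94} - 25136 = -25136 + i \sqrt{94}$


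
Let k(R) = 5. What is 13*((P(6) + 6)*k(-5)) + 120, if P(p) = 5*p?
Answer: 2460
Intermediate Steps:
13*((P(6) + 6)*k(-5)) + 120 = 13*((5*6 + 6)*5) + 120 = 13*((30 + 6)*5) + 120 = 13*(36*5) + 120 = 13*180 + 120 = 2340 + 120 = 2460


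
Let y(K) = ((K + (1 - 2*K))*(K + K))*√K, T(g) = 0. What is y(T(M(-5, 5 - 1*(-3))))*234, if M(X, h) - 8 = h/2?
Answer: 0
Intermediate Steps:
M(X, h) = 8 + h/2
y(K) = 2*K^(3/2)*(1 - K) (y(K) = ((1 - K)*(2*K))*√K = (2*K*(1 - K))*√K = 2*K^(3/2)*(1 - K))
y(T(M(-5, 5 - 1*(-3))))*234 = (2*0^(3/2)*(1 - 1*0))*234 = (2*0*(1 + 0))*234 = (2*0*1)*234 = 0*234 = 0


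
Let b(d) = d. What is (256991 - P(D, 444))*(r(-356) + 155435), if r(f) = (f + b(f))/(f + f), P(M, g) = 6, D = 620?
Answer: 39944720460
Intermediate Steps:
r(f) = 1 (r(f) = (f + f)/(f + f) = (2*f)/((2*f)) = (2*f)*(1/(2*f)) = 1)
(256991 - P(D, 444))*(r(-356) + 155435) = (256991 - 1*6)*(1 + 155435) = (256991 - 6)*155436 = 256985*155436 = 39944720460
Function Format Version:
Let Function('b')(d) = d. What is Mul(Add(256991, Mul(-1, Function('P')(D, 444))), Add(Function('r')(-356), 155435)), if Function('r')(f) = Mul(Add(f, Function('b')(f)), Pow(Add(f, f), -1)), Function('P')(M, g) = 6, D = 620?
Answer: 39944720460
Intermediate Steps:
Function('r')(f) = 1 (Function('r')(f) = Mul(Add(f, f), Pow(Add(f, f), -1)) = Mul(Mul(2, f), Pow(Mul(2, f), -1)) = Mul(Mul(2, f), Mul(Rational(1, 2), Pow(f, -1))) = 1)
Mul(Add(256991, Mul(-1, Function('P')(D, 444))), Add(Function('r')(-356), 155435)) = Mul(Add(256991, Mul(-1, 6)), Add(1, 155435)) = Mul(Add(256991, -6), 155436) = Mul(256985, 155436) = 39944720460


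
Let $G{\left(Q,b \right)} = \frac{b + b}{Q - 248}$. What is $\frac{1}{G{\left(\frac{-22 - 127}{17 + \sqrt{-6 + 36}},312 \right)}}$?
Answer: $- \frac{22255}{53872} + \frac{149 \sqrt{30}}{161616} \approx -0.40806$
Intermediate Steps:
$G{\left(Q,b \right)} = \frac{2 b}{-248 + Q}$
$\frac{1}{G{\left(\frac{-22 - 127}{17 + \sqrt{-6 + 36}},312 \right)}} = \frac{1}{2 \cdot 312 \frac{1}{-248 + \frac{-22 - 127}{17 + \sqrt{-6 + 36}}}} = \frac{1}{2 \cdot 312 \frac{1}{-248 - \frac{149}{17 + \sqrt{30}}}} = \frac{1}{624 \frac{1}{-248 - \frac{149}{17 + \sqrt{30}}}} = - \frac{31}{78} - \frac{149}{624 \left(17 + \sqrt{30}\right)}$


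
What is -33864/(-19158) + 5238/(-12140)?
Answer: 25896613/19381510 ≈ 1.3362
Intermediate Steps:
-33864/(-19158) + 5238/(-12140) = -33864*(-1/19158) + 5238*(-1/12140) = 5644/3193 - 2619/6070 = 25896613/19381510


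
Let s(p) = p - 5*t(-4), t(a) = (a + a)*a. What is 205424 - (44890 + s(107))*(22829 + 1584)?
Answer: -1094400257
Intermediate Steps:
t(a) = 2*a**2 (t(a) = (2*a)*a = 2*a**2)
s(p) = -160 + p (s(p) = p - 10*(-4)**2 = p - 10*16 = p - 5*32 = p - 160 = -160 + p)
205424 - (44890 + s(107))*(22829 + 1584) = 205424 - (44890 + (-160 + 107))*(22829 + 1584) = 205424 - (44890 - 53)*24413 = 205424 - 44837*24413 = 205424 - 1*1094605681 = 205424 - 1094605681 = -1094400257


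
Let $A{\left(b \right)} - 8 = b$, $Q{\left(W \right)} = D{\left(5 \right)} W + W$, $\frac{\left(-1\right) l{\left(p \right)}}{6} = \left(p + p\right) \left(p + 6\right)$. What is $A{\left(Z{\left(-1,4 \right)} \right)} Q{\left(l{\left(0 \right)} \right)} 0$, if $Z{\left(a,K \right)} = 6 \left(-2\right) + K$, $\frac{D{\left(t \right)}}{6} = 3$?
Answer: $0$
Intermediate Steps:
$l{\left(p \right)} = - 12 p \left(6 + p\right)$ ($l{\left(p \right)} = - 6 \left(p + p\right) \left(p + 6\right) = - 6 \cdot 2 p \left(6 + p\right) = - 12 p \left(6 + p\right)$)
$D{\left(t \right)} = 18$ ($D{\left(t \right)} = 6 \cdot 3 = 18$)
$Z{\left(a,K \right)} = -12 + K$
$Q{\left(W \right)} = 19 W$ ($Q{\left(W \right)} = 18 W + W = 19 W$)
$A{\left(b \right)} = 8 + b$
$A{\left(Z{\left(-1,4 \right)} \right)} Q{\left(l{\left(0 \right)} \right)} 0 = \left(8 + \left(-12 + 4\right)\right) 19 \left(\left(-12\right) 0 \left(6 + 0\right)\right) 0 = \left(8 - 8\right) 19 \left(\left(-12\right) 0 \cdot 6\right) 0 = 0 \cdot 19 \cdot 0 \cdot 0 = 0 \cdot 0 \cdot 0 = 0 \cdot 0 = 0$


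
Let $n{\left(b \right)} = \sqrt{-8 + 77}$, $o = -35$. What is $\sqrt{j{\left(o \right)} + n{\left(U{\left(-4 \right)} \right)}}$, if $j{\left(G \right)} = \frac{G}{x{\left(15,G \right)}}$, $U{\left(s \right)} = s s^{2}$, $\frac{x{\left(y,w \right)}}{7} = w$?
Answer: $\frac{\sqrt{7 + 49 \sqrt{69}}}{7} \approx 2.9068$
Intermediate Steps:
$x{\left(y,w \right)} = 7 w$
$U{\left(s \right)} = s^{3}$
$j{\left(G \right)} = \frac{1}{7}$ ($j{\left(G \right)} = \frac{G}{7 G} = G \frac{1}{7 G} = \frac{1}{7}$)
$n{\left(b \right)} = \sqrt{69}$
$\sqrt{j{\left(o \right)} + n{\left(U{\left(-4 \right)} \right)}} = \sqrt{\frac{1}{7} + \sqrt{69}}$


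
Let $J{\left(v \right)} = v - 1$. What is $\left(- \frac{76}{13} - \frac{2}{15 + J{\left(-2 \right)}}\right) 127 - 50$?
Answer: $- \frac{63463}{78} \approx -813.63$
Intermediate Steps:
$J{\left(v \right)} = -1 + v$
$\left(- \frac{76}{13} - \frac{2}{15 + J{\left(-2 \right)}}\right) 127 - 50 = \left(- \frac{76}{13} - \frac{2}{15 - 3}\right) 127 - 50 = \left(\left(-76\right) \frac{1}{13} - \frac{2}{15 - 3}\right) 127 - 50 = \left(- \frac{76}{13} - \frac{2}{12}\right) 127 - 50 = \left(- \frac{76}{13} - \frac{1}{6}\right) 127 - 50 = \left(- \frac{469}{78}\right) 127 - 50 = - \frac{59563}{78} - 50 = - \frac{63463}{78}$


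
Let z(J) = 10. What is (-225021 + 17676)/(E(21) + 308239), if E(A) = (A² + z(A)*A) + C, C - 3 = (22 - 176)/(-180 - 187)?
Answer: -15219123/22672777 ≈ -0.67125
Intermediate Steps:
C = 1255/367 (C = 3 + (22 - 176)/(-180 - 187) = 3 - 154/(-367) = 3 - 154*(-1/367) = 3 + 154/367 = 1255/367 ≈ 3.4196)
E(A) = 1255/367 + A² + 10*A (E(A) = (A² + 10*A) + 1255/367 = 1255/367 + A² + 10*A)
(-225021 + 17676)/(E(21) + 308239) = (-225021 + 17676)/((1255/367 + 21² + 10*21) + 308239) = -207345/((1255/367 + 441 + 210) + 308239) = -207345/(240172/367 + 308239) = -207345/113363885/367 = -207345*367/113363885 = -15219123/22672777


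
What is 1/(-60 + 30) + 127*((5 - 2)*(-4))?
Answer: -45721/30 ≈ -1524.0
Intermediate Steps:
1/(-60 + 30) + 127*((5 - 2)*(-4)) = 1/(-30) + 127*(3*(-4)) = -1/30 + 127*(-12) = -1/30 - 1524 = -45721/30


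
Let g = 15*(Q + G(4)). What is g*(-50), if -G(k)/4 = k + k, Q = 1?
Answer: 23250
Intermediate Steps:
G(k) = -8*k (G(k) = -4*(k + k) = -8*k)
g = -465 (g = 15*(1 - 8*4) = 15*(1 - 32) = 15*(-31) = -465)
g*(-50) = -465*(-50) = 23250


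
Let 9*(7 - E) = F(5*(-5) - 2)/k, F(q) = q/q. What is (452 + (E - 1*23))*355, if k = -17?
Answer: 23681695/153 ≈ 1.5478e+5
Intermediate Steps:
F(q) = 1
E = 1072/153 (E = 7 - 1/(9*(-17)) = 7 - (-1)/(9*17) = 7 - ⅑*(-1/17) = 7 + 1/153 = 1072/153 ≈ 7.0065)
(452 + (E - 1*23))*355 = (452 + (1072/153 - 1*23))*355 = (452 + (1072/153 - 23))*355 = (452 - 2447/153)*355 = (66709/153)*355 = 23681695/153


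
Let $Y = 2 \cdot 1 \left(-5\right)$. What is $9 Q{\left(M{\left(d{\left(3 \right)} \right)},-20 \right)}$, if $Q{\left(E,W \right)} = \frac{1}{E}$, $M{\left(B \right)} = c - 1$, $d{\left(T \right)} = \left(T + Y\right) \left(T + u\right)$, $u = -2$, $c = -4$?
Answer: $- \frac{9}{5} \approx -1.8$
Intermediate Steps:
$Y = -10$ ($Y = 2 \left(-5\right) = -10$)
$d{\left(T \right)} = \left(-10 + T\right) \left(-2 + T\right)$ ($d{\left(T \right)} = \left(T - 10\right) \left(T - 2\right) = \left(-10 + T\right) \left(-2 + T\right)$)
$M{\left(B \right)} = -5$ ($M{\left(B \right)} = -4 - 1 = -5$)
$9 Q{\left(M{\left(d{\left(3 \right)} \right)},-20 \right)} = \frac{9}{-5} = 9 \left(- \frac{1}{5}\right) = - \frac{9}{5}$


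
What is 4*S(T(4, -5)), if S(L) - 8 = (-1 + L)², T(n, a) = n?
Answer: 68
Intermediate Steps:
S(L) = 8 + (-1 + L)²
4*S(T(4, -5)) = 4*(8 + (-1 + 4)²) = 4*(8 + 3²) = 4*(8 + 9) = 4*17 = 68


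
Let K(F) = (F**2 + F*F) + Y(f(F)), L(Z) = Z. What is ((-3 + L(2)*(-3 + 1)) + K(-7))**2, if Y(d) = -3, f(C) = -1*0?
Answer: 7744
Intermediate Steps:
f(C) = 0
K(F) = -3 + 2*F**2 (K(F) = (F**2 + F*F) - 3 = (F**2 + F**2) - 3 = 2*F**2 - 3 = -3 + 2*F**2)
((-3 + L(2)*(-3 + 1)) + K(-7))**2 = ((-3 + 2*(-3 + 1)) + (-3 + 2*(-7)**2))**2 = ((-3 + 2*(-2)) + (-3 + 2*49))**2 = ((-3 - 4) + (-3 + 98))**2 = (-7 + 95)**2 = 88**2 = 7744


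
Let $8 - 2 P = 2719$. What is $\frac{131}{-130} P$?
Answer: $\frac{355141}{260} \approx 1365.9$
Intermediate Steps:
$P = - \frac{2711}{2}$ ($P = 4 - \frac{2719}{2} = - \frac{2711}{2} \approx -1355.5$)
$\frac{131}{-130} P = \frac{131}{-130} \left(- \frac{2711}{2}\right) = 131 \left(- \frac{1}{130}\right) \left(- \frac{2711}{2}\right) = \left(- \frac{131}{130}\right) \left(- \frac{2711}{2}\right) = \frac{355141}{260}$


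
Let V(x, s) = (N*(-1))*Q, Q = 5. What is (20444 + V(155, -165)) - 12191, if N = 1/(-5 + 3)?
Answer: 16511/2 ≈ 8255.5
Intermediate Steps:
N = -1/2 (N = 1/(-2) = -1/2 ≈ -0.50000)
V(x, s) = 5/2 (V(x, s) = -1/2*(-1)*5 = (1/2)*5 = 5/2)
(20444 + V(155, -165)) - 12191 = (20444 + 5/2) - 12191 = 40893/2 - 12191 = 16511/2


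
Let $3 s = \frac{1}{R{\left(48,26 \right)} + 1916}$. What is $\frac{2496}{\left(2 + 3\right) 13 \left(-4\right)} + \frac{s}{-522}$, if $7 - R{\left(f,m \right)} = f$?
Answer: $- \frac{28188001}{2936250} \approx -9.6$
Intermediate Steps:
$R{\left(f,m \right)} = 7 - f$
$s = \frac{1}{5625}$ ($s = \frac{1}{3 \left(\left(7 - 48\right) + 1916\right)} = \frac{1}{3 \left(-41 + 1916\right)} = \frac{1}{3 \cdot 1875} = \frac{1}{3} \cdot \frac{1}{1875} = \frac{1}{5625} \approx 0.00017778$)
$\frac{2496}{\left(2 + 3\right) 13 \left(-4\right)} + \frac{s}{-522} = \frac{2496}{\left(2 + 3\right) 13 \left(-4\right)} + \frac{1}{5625 \left(-522\right)} = \frac{2496}{5 \cdot 13 \left(-4\right)} + \frac{1}{5625} \left(- \frac{1}{522}\right) = \frac{2496}{65 \left(-4\right)} - \frac{1}{2936250} = \frac{2496}{-260} - \frac{1}{2936250} = 2496 \left(- \frac{1}{260}\right) - \frac{1}{2936250} = - \frac{48}{5} - \frac{1}{2936250} = - \frac{28188001}{2936250}$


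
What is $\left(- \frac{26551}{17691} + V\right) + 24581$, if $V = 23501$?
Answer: $\frac{850592111}{17691} \approx 48081.0$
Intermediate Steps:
$\left(- \frac{26551}{17691} + V\right) + 24581 = \left(- \frac{26551}{17691} + 23501\right) + 24581 = \frac{415729640}{17691} + 24581 = \frac{850592111}{17691}$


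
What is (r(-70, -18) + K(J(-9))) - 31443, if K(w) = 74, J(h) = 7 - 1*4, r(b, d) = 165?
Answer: -31204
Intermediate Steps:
J(h) = 3 (J(h) = 7 - 4 = 3)
(r(-70, -18) + K(J(-9))) - 31443 = (165 + 74) - 31443 = 239 - 31443 = -31204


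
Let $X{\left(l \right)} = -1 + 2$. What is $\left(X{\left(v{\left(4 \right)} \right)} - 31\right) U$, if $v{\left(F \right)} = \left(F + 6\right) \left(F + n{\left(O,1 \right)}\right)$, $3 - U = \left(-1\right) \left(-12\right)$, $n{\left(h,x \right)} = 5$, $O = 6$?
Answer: $270$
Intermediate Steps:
$U = -9$ ($U = 3 - \left(-1\right) \left(-12\right) = 3 - 12 = -9$)
$v{\left(F \right)} = \left(5 + F\right) \left(6 + F\right)$ ($v{\left(F \right)} = \left(F + 6\right) \left(F + 5\right) = \left(6 + F\right) \left(5 + F\right) = \left(5 + F\right) \left(6 + F\right)$)
$X{\left(l \right)} = 1$
$\left(X{\left(v{\left(4 \right)} \right)} - 31\right) U = \left(1 - 31\right) \left(-9\right) = \left(-30\right) \left(-9\right) = 270$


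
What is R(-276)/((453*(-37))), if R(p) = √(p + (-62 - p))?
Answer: -I*√62/16761 ≈ -0.00046978*I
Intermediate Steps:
R(p) = I*√62 (R(p) = √(-62) = I*√62)
R(-276)/((453*(-37))) = (I*√62)/((453*(-37))) = (I*√62)/(-16761) = (I*√62)*(-1/16761) = -I*√62/16761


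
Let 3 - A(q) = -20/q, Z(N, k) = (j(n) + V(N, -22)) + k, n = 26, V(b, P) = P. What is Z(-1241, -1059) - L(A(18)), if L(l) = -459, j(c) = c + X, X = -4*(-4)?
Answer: -580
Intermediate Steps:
X = 16
j(c) = 16 + c (j(c) = c + 16 = 16 + c)
Z(N, k) = 20 + k (Z(N, k) = ((16 + 26) - 22) + k = (42 - 22) + k = 20 + k)
A(q) = 3 + 20/q (A(q) = 3 - (-20)/q = 3 + 20/q)
Z(-1241, -1059) - L(A(18)) = (20 - 1059) - 1*(-459) = -1039 + 459 = -580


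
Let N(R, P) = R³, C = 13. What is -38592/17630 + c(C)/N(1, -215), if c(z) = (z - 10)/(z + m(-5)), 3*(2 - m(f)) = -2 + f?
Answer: -924057/458380 ≈ -2.0159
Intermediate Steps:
m(f) = 8/3 - f/3 (m(f) = 2 - (-2 + f)/3 = 2 + (⅔ - f/3) = 8/3 - f/3)
c(z) = (-10 + z)/(13/3 + z) (c(z) = (z - 10)/(z + (8/3 - ⅓*(-5))) = (-10 + z)/(z + (8/3 + 5/3)) = (-10 + z)/(z + 13/3) = (-10 + z)/(13/3 + z))
-38592/17630 + c(C)/N(1, -215) = -38592/17630 + (3*(-10 + 13)/(13 + 3*13))/(1³) = -38592*1/17630 + (3*3/(13 + 39))/1 = -19296/8815 + (3*3/52)*1 = -19296/8815 + (3*(1/52)*3)*1 = -19296/8815 + (9/52)*1 = -19296/8815 + 9/52 = -924057/458380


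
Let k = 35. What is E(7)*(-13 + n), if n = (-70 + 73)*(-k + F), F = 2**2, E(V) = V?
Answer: -742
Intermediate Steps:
F = 4
n = -93 (n = (-70 + 73)*(-1*35 + 4) = 3*(-35 + 4) = 3*(-31) = -93)
E(7)*(-13 + n) = 7*(-13 - 93) = 7*(-106) = -742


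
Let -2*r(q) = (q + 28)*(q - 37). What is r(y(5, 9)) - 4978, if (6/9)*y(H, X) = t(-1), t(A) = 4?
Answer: -4451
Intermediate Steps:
y(H, X) = 6 (y(H, X) = (3/2)*4 = 6)
r(q) = -(-37 + q)*(28 + q)/2 (r(q) = -(q + 28)*(q - 37)/2 = -(28 + q)*(-37 + q)/2 = -(-37 + q)*(28 + q)/2)
r(y(5, 9)) - 4978 = (518 - 1/2*6**2 + (9/2)*6) - 4978 = (518 - 1/2*36 + 27) - 4978 = (518 - 18 + 27) - 4978 = 527 - 4978 = -4451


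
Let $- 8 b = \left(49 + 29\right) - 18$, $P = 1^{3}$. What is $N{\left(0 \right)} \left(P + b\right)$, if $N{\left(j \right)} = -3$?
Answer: $\frac{39}{2} \approx 19.5$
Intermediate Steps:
$P = 1$
$b = - \frac{15}{2}$ ($b = - \frac{\left(49 + 29\right) - 18}{8} = - \frac{78 - 18}{8} = \left(- \frac{1}{8}\right) 60 = - \frac{15}{2} \approx -7.5$)
$N{\left(0 \right)} \left(P + b\right) = - 3 \left(1 - \frac{15}{2}\right) = \left(-3\right) \left(- \frac{13}{2}\right) = \frac{39}{2}$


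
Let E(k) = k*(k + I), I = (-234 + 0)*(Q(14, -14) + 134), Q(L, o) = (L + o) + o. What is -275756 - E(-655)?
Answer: -19097181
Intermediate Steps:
Q(L, o) = L + 2*o
I = -28080 (I = (-234 + 0)*((14 + 2*(-14)) + 134) = -234*((14 - 28) + 134) = -234*(-14 + 134) = -234*120 = -28080)
E(k) = k*(-28080 + k) (E(k) = k*(k - 28080) = k*(-28080 + k))
-275756 - E(-655) = -275756 - (-655)*(-28080 - 655) = -275756 - (-655)*(-28735) = -275756 - 1*18821425 = -275756 - 18821425 = -19097181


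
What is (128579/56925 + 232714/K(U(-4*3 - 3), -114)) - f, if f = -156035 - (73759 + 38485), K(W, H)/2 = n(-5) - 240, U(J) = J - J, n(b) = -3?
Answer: 37418693603/139725 ≈ 2.6780e+5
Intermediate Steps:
U(J) = 0
K(W, H) = -486 (K(W, H) = 2*(-3 - 240) = 2*(-243) = -486)
f = -268279 (f = -156035 - 1*112244 = -156035 - 112244 = -268279)
(128579/56925 + 232714/K(U(-4*3 - 3), -114)) - f = (128579/56925 + 232714/(-486)) - 1*(-268279) = (128579*(1/56925) + 232714*(-1/486)) + 268279 = (11689/5175 - 116357/243) + 268279 = -66589672/139725 + 268279 = 37418693603/139725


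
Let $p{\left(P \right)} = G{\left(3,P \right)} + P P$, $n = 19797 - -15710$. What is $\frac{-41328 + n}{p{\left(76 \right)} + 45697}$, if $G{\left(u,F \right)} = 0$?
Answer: $- \frac{5821}{51473} \approx -0.11309$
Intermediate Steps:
$n = 35507$ ($n = 19797 + 15710 = 35507$)
$p{\left(P \right)} = P^{2}$ ($p{\left(P \right)} = 0 + P P = 0 + P^{2} = P^{2}$)
$\frac{-41328 + n}{p{\left(76 \right)} + 45697} = \frac{-41328 + 35507}{76^{2} + 45697} = - \frac{5821}{5776 + 45697} = - \frac{5821}{51473}$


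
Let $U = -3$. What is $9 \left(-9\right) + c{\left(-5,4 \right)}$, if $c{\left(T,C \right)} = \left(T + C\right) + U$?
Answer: $-85$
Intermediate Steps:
$c{\left(T,C \right)} = -3 + C + T$ ($c{\left(T,C \right)} = \left(T + C\right) - 3 = \left(C + T\right) - 3 = -3 + C + T$)
$9 \left(-9\right) + c{\left(-5,4 \right)} = 9 \left(-9\right) - 4 = -81 - 4 = -85$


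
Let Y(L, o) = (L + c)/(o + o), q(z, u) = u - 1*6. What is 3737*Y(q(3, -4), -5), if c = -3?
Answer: 48581/10 ≈ 4858.1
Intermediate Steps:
q(z, u) = -6 + u (q(z, u) = u - 6 = -6 + u)
Y(L, o) = (-3 + L)/(2*o) (Y(L, o) = (L - 3)/(o + o) = (-3 + L)/((2*o)) = (-3 + L)*(1/(2*o)) = (-3 + L)/(2*o))
3737*Y(q(3, -4), -5) = 3737*((½)*(-3 + (-6 - 4))/(-5)) = 3737*((½)*(-⅕)*(-3 - 10)) = 3737*((½)*(-⅕)*(-13)) = 3737*(13/10) = 48581/10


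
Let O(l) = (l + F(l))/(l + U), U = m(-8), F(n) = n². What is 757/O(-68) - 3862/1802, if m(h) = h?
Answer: -891676/60367 ≈ -14.771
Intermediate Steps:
U = -8
O(l) = (l + l²)/(-8 + l) (O(l) = (l + l²)/(l - 8) = (l + l²)/(-8 + l))
757/O(-68) - 3862/1802 = 757/((-68*(1 - 68)/(-8 - 68))) - 3862/1802 = 757/((-68*(-67)/(-76))) - 3862*1/1802 = 757/((-68*(-1/76)*(-67))) - 1931/901 = 757/(-1139/19) - 1931/901 = 757*(-19/1139) - 1931/901 = -14383/1139 - 1931/901 = -891676/60367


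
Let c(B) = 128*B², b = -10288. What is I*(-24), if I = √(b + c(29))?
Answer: -96*√6085 ≈ -7488.6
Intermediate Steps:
I = 4*√6085 (I = √(-10288 + 128*29²) = √(-10288 + 128*841) = √(-10288 + 107648) = √97360 = 4*√6085 ≈ 312.03)
I*(-24) = (4*√6085)*(-24) = -96*√6085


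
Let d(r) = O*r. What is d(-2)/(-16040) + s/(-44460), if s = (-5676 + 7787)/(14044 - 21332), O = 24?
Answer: 389675887/129933816480 ≈ 0.0029990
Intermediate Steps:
s = -2111/7288 (s = 2111/(-7288) = 2111*(-1/7288) = -2111/7288 ≈ -0.28965)
d(r) = 24*r
d(-2)/(-16040) + s/(-44460) = (24*(-2))/(-16040) - 2111/7288/(-44460) = -48*(-1/16040) - 2111/7288*(-1/44460) = 6/2005 + 2111/324024480 = 389675887/129933816480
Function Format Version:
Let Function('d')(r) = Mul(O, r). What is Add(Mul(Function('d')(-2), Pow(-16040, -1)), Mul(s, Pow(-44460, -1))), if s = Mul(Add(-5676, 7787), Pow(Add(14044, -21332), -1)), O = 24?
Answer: Rational(389675887, 129933816480) ≈ 0.0029990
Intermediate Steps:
s = Rational(-2111, 7288) (s = Mul(2111, Pow(-7288, -1)) = Mul(2111, Rational(-1, 7288)) = Rational(-2111, 7288) ≈ -0.28965)
Function('d')(r) = Mul(24, r)
Add(Mul(Function('d')(-2), Pow(-16040, -1)), Mul(s, Pow(-44460, -1))) = Add(Mul(Mul(24, -2), Pow(-16040, -1)), Mul(Rational(-2111, 7288), Pow(-44460, -1))) = Add(Mul(-48, Rational(-1, 16040)), Mul(Rational(-2111, 7288), Rational(-1, 44460))) = Add(Rational(6, 2005), Rational(2111, 324024480)) = Rational(389675887, 129933816480)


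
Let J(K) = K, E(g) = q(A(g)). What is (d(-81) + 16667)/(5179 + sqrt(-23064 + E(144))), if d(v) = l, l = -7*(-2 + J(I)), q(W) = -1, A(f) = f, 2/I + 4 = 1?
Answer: 259245203/80535318 - 50057*I*sqrt(23065)/80535318 ≈ 3.219 - 0.094396*I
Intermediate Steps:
I = -2/3 (I = 2/(-4 + 1) = 2/(-3) = 2*(-1/3) = -2/3 ≈ -0.66667)
E(g) = -1
l = 56/3 (l = -7*(-2 - 2/3) = -7*(-8/3) = 56/3 ≈ 18.667)
d(v) = 56/3
(d(-81) + 16667)/(5179 + sqrt(-23064 + E(144))) = (56/3 + 16667)/(5179 + sqrt(-23064 - 1)) = 50057/(3*(5179 + sqrt(-23065))) = 50057/(3*(5179 + I*sqrt(23065)))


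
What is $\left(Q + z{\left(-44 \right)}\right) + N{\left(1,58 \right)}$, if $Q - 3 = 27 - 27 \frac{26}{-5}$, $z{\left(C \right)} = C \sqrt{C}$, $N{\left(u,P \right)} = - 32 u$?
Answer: $\frac{692}{5} - 88 i \sqrt{11} \approx 138.4 - 291.86 i$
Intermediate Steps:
$z{\left(C \right)} = C^{\frac{3}{2}}$
$Q = \frac{852}{5}$ ($Q = 3 - \left(-27 + 27 \frac{26}{-5}\right) = 3 - \left(-27 + 27 \cdot 26 \left(- \frac{1}{5}\right)\right) = 3 + \left(27 - - \frac{702}{5}\right) = 3 + \left(27 + \frac{702}{5}\right) = 3 + \frac{837}{5} = \frac{852}{5} \approx 170.4$)
$\left(Q + z{\left(-44 \right)}\right) + N{\left(1,58 \right)} = \left(\frac{852}{5} + \left(-44\right)^{\frac{3}{2}}\right) - 32 = \left(\frac{852}{5} - 88 i \sqrt{11}\right) - 32 = \frac{692}{5} - 88 i \sqrt{11}$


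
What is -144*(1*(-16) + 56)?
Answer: -5760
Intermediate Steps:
-144*(1*(-16) + 56) = -144*(-16 + 56) = -144*40 = -5760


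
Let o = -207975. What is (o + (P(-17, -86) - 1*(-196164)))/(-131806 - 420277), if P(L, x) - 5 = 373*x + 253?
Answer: 6233/78869 ≈ 0.079030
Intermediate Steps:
P(L, x) = 258 + 373*x (P(L, x) = 5 + (373*x + 253) = 5 + (253 + 373*x) = 258 + 373*x)
(o + (P(-17, -86) - 1*(-196164)))/(-131806 - 420277) = (-207975 + ((258 + 373*(-86)) - 1*(-196164)))/(-131806 - 420277) = (-207975 + ((258 - 32078) + 196164))/(-552083) = (-207975 + (-31820 + 196164))*(-1/552083) = (-207975 + 164344)*(-1/552083) = -43631*(-1/552083) = 6233/78869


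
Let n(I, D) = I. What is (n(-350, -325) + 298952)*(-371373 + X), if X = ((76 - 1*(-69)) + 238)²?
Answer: -67091091768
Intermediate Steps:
X = 146689 (X = ((76 + 69) + 238)² = (145 + 238)² = 383² = 146689)
(n(-350, -325) + 298952)*(-371373 + X) = (-350 + 298952)*(-371373 + 146689) = 298602*(-224684) = -67091091768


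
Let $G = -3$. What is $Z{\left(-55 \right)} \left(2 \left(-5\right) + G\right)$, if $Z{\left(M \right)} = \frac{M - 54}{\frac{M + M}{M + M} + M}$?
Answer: $- \frac{1417}{54} \approx -26.241$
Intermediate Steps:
$Z{\left(M \right)} = \frac{-54 + M}{1 + M}$ ($Z{\left(M \right)} = \frac{-54 + M}{\frac{2 M}{2 M} + M} = \frac{-54 + M}{2 M \frac{1}{2 M} + M} = \frac{-54 + M}{1 + M}$)
$Z{\left(-55 \right)} \left(2 \left(-5\right) + G\right) = \frac{-54 - 55}{1 - 55} \left(2 \left(-5\right) - 3\right) = \frac{1}{-54} \left(-109\right) \left(-10 - 3\right) = \left(- \frac{1}{54}\right) \left(-109\right) \left(-13\right) = \frac{109}{54} \left(-13\right) = - \frac{1417}{54}$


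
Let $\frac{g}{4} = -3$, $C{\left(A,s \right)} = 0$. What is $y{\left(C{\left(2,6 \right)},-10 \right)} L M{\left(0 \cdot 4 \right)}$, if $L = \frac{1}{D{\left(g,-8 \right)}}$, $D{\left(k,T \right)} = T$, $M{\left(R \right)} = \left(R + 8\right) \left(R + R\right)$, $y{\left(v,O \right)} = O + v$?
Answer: $0$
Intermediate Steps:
$g = -12$ ($g = 4 \left(-3\right) = -12$)
$M{\left(R \right)} = 2 R \left(8 + R\right)$ ($M{\left(R \right)} = \left(8 + R\right) 2 R = 2 R \left(8 + R\right)$)
$L = - \frac{1}{8}$ ($L = \frac{1}{-8} = - \frac{1}{8} \approx -0.125$)
$y{\left(C{\left(2,6 \right)},-10 \right)} L M{\left(0 \cdot 4 \right)} = \left(-10 + 0\right) \left(- \frac{1}{8}\right) 2 \cdot 0 \cdot 4 \left(8 + 0 \cdot 4\right) = \left(-10\right) \left(- \frac{1}{8}\right) 2 \cdot 0 \left(8 + 0\right) = \frac{5 \cdot 2 \cdot 0 \cdot 8}{4} = \frac{5}{4} \cdot 0 = 0$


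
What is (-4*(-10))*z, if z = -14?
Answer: -560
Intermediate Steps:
(-4*(-10))*z = -4*(-10)*(-14) = 40*(-14) = -560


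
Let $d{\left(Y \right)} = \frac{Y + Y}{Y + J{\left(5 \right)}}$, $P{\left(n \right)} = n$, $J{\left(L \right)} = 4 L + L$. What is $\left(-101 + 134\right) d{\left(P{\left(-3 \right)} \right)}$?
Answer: $-9$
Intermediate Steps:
$J{\left(L \right)} = 5 L$
$d{\left(Y \right)} = \frac{2 Y}{25 + Y}$ ($d{\left(Y \right)} = \frac{Y + Y}{Y + 5 \cdot 5} = \frac{2 Y}{Y + 25} = \frac{2 Y}{25 + Y}$)
$\left(-101 + 134\right) d{\left(P{\left(-3 \right)} \right)} = \left(-101 + 134\right) 2 \left(-3\right) \frac{1}{25 - 3} = 33 \cdot 2 \left(-3\right) \frac{1}{22} = 33 \left(- \frac{3}{11}\right) = -9$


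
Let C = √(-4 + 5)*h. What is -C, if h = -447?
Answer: 447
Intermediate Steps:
C = -447 (C = √(-4 + 5)*(-447) = √1*(-447) = 1*(-447) = -447)
-C = -1*(-447) = 447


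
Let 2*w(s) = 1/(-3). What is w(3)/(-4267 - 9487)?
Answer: 1/82524 ≈ 1.2118e-5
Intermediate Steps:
w(s) = -1/6 (w(s) = (1/2)/(-3) = (1/2)*(-1/3) = -1/6)
w(3)/(-4267 - 9487) = -1/6/(-4267 - 9487) = -1/6/(-13754) = -1/13754*(-1/6) = 1/82524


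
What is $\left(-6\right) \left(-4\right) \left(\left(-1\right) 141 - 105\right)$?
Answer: $-5904$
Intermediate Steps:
$\left(-6\right) \left(-4\right) \left(\left(-1\right) 141 - 105\right) = 24 \left(-141 - 105\right) = 24 \left(-246\right) = -5904$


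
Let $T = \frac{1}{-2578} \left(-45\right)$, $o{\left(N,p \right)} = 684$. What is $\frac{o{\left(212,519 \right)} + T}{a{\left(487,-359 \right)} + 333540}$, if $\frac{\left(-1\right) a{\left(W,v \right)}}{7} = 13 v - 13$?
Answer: $\frac{195933}{104924600} \approx 0.0018674$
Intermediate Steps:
$T = \frac{45}{2578}$ ($T = \left(- \frac{1}{2578}\right) \left(-45\right) = \frac{45}{2578} \approx 0.017455$)
$a{\left(W,v \right)} = 91 - 91 v$ ($a{\left(W,v \right)} = - 7 \left(13 v - 13\right) = - 7 \left(-13 + 13 v\right) = 91 - 91 v$)
$\frac{o{\left(212,519 \right)} + T}{a{\left(487,-359 \right)} + 333540} = \frac{684 + \frac{45}{2578}}{\left(91 - -32669\right) + 333540} = \frac{1763397}{2578 \left(\left(91 + 32669\right) + 333540\right)} = \frac{1763397}{2578 \left(32760 + 333540\right)} = \frac{1763397}{2578 \cdot 366300} = \frac{1763397}{2578} \cdot \frac{1}{366300} = \frac{195933}{104924600}$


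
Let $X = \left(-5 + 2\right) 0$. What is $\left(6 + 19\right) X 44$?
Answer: $0$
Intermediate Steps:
$X = 0$ ($X = \left(-3\right) 0 = 0$)
$\left(6 + 19\right) X 44 = \left(6 + 19\right) 0 \cdot 44 = 25 \cdot 0 \cdot 44 = 0 \cdot 44 = 0$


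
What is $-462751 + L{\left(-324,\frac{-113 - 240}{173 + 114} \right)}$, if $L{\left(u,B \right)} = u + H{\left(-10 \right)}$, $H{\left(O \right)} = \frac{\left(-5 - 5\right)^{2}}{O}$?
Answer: $-463085$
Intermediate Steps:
$H{\left(O \right)} = \frac{100}{O}$ ($H{\left(O \right)} = \frac{\left(-10\right)^{2}}{O} = \frac{100}{O}$)
$L{\left(u,B \right)} = -10 + u$ ($L{\left(u,B \right)} = u + \frac{100}{-10} = u + 100 \left(- \frac{1}{10}\right) = u - 10 = -10 + u$)
$-462751 + L{\left(-324,\frac{-113 - 240}{173 + 114} \right)} = -462751 - 334 = -463085$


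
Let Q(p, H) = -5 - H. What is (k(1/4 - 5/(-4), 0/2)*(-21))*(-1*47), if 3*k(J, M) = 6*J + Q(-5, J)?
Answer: 1645/2 ≈ 822.50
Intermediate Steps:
k(J, M) = -5/3 + 5*J/3 (k(J, M) = (6*J + (-5 - J))/3 = (-5 + 5*J)/3 = -5/3 + 5*J/3)
(k(1/4 - 5/(-4), 0/2)*(-21))*(-1*47) = ((-5/3 + 5*(1/4 - 5/(-4))/3)*(-21))*(-1*47) = ((-5/3 + 5*(1*(1/4) - 5*(-1/4))/3)*(-21))*(-47) = ((-5/3 + 5*(1/4 + 5/4)/3)*(-21))*(-47) = ((-5/3 + (5/3)*(3/2))*(-21))*(-47) = ((-5/3 + 5/2)*(-21))*(-47) = ((5/6)*(-21))*(-47) = -35/2*(-47) = 1645/2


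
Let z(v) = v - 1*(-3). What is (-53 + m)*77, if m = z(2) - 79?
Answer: -9779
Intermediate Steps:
z(v) = 3 + v (z(v) = v + 3 = 3 + v)
m = -74 (m = (3 + 2) - 79 = 5 - 79 = -74)
(-53 + m)*77 = (-53 - 74)*77 = -127*77 = -9779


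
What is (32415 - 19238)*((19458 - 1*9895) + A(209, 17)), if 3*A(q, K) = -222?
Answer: 125036553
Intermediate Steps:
A(q, K) = -74 (A(q, K) = (⅓)*(-222) = -74)
(32415 - 19238)*((19458 - 1*9895) + A(209, 17)) = (32415 - 19238)*((19458 - 1*9895) - 74) = 13177*((19458 - 9895) - 74) = 13177*(9563 - 74) = 13177*9489 = 125036553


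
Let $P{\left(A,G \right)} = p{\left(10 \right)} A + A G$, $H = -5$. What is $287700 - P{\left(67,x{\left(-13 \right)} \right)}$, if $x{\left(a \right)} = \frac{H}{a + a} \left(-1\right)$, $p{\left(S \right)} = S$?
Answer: $\frac{7463115}{26} \approx 2.8704 \cdot 10^{5}$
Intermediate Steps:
$x{\left(a \right)} = \frac{5}{2 a}$ ($x{\left(a \right)} = - \frac{5}{a + a} \left(-1\right) = - \frac{5}{2 a} \left(-1\right) = \frac{5}{2 a}$)
$P{\left(A,G \right)} = 10 A + A G$
$287700 - P{\left(67,x{\left(-13 \right)} \right)} = 287700 - 67 \left(10 + \frac{5}{2 \left(-13\right)}\right) = 287700 - 67 \left(10 + \frac{5}{2} \left(- \frac{1}{13}\right)\right) = 287700 - 67 \left(10 - \frac{5}{26}\right) = 287700 - 67 \cdot \frac{255}{26} = 287700 - \frac{17085}{26} = \frac{7463115}{26}$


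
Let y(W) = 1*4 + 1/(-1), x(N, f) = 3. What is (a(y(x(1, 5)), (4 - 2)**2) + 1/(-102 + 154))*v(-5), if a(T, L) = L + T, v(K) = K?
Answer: -1825/52 ≈ -35.096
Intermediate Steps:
y(W) = 3 (y(W) = 4 - 1 = 3)
(a(y(x(1, 5)), (4 - 2)**2) + 1/(-102 + 154))*v(-5) = (((4 - 2)**2 + 3) + 1/(-102 + 154))*(-5) = ((2**2 + 3) + 1/52)*(-5) = ((4 + 3) + 1/52)*(-5) = (7 + 1/52)*(-5) = (365/52)*(-5) = -1825/52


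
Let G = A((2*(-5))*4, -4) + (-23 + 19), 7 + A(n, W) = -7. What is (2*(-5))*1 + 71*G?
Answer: -1288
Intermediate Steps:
A(n, W) = -14 (A(n, W) = -7 - 7 = -14)
G = -18 (G = -14 + (-23 + 19) = -14 - 4 = -18)
(2*(-5))*1 + 71*G = (2*(-5))*1 + 71*(-18) = -10*1 - 1278 = -10 - 1278 = -1288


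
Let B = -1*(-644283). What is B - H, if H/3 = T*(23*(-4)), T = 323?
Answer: 733431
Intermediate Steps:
B = 644283
H = -89148 (H = 3*(323*(23*(-4))) = 3*(323*(-92)) = 3*(-29716) = -89148)
B - H = 644283 - 1*(-89148) = 644283 + 89148 = 733431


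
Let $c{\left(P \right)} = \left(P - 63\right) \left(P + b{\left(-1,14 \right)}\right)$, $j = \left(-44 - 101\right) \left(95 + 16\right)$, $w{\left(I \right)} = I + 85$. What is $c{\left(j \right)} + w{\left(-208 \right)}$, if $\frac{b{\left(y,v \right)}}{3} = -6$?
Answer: $260353731$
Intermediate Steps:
$b{\left(y,v \right)} = -18$ ($b{\left(y,v \right)} = 3 \left(-6\right) = -18$)
$w{\left(I \right)} = 85 + I$
$j = -16095$ ($j = \left(-145\right) 111 = -16095$)
$c{\left(P \right)} = \left(-63 + P\right) \left(-18 + P\right)$ ($c{\left(P \right)} = \left(P - 63\right) \left(P - 18\right) = \left(-63 + P\right) \left(-18 + P\right)$)
$c{\left(j \right)} + w{\left(-208 \right)} = \left(1134 + \left(-16095\right)^{2} - -1303695\right) + \left(85 - 208\right) = \left(1134 + 259049025 + 1303695\right) - 123 = 260353854 - 123 = 260353731$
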